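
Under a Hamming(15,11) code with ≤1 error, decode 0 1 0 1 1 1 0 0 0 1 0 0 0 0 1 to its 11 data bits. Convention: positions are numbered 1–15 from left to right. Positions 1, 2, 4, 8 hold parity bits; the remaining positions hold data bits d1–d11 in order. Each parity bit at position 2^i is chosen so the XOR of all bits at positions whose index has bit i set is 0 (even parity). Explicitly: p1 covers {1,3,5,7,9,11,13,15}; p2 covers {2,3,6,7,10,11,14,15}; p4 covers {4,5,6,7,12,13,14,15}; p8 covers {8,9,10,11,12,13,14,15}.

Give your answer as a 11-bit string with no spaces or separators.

s1 (pos 1,3,5,7,9,11,13,15): 0⊕0⊕1⊕0⊕0⊕0⊕0⊕1 = 0
s2 (pos 2,3,6,7,10,11,14,15): 1⊕0⊕1⊕0⊕1⊕0⊕0⊕1 = 0
s4 (pos 4,5,6,7,12,13,14,15): 1⊕1⊕1⊕0⊕0⊕0⊕0⊕1 = 0
s8 (pos 8,9,10,11,12,13,14,15): 0⊕0⊕1⊕0⊕0⊕0⊕0⊕1 = 0
Syndrome s8…s1 = 0000 → no error.
Read data bits from positions 3,5,6,7,9,10,11,12,13,14,15: 01100100001

01100100001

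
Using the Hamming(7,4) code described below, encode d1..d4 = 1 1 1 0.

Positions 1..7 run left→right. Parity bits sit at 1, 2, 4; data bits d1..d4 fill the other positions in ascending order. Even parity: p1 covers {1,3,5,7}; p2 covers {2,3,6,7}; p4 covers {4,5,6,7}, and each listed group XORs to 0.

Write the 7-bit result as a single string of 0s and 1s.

0010110

Place data at non-parity positions: p1 p2 1 p4 1 1 0
p1 (pos 1,3,5,7): XOR of data positions = 1⊕1⊕0 = 0
p2 (pos 2,3,6,7): XOR of data positions = 1⊕1⊕0 = 0
p4 (pos 4,5,6,7): XOR of data positions = 1⊕1⊕0 = 0
Codeword: 0010110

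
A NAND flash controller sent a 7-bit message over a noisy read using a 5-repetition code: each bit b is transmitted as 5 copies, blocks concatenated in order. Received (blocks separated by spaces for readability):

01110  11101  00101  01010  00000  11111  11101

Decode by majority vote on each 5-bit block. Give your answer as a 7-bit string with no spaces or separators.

1100011

Block 1 (01110): 3 ones → 1
Block 2 (11101): 4 ones → 1
Block 3 (00101): 2 ones → 0
Block 4 (01010): 2 ones → 0
Block 5 (00000): 0 ones → 0
Block 6 (11111): 5 ones → 1
Block 7 (11101): 4 ones → 1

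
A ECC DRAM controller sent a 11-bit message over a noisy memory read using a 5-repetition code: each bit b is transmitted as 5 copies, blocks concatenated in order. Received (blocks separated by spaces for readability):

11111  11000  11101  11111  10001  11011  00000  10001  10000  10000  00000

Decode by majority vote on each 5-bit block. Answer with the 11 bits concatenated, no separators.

Block 1 (11111): 5 ones → 1
Block 2 (11000): 2 ones → 0
Block 3 (11101): 4 ones → 1
Block 4 (11111): 5 ones → 1
Block 5 (10001): 2 ones → 0
Block 6 (11011): 4 ones → 1
Block 7 (00000): 0 ones → 0
Block 8 (10001): 2 ones → 0
Block 9 (10000): 1 one → 0
Block 10 (10000): 1 one → 0
Block 11 (00000): 0 ones → 0

10110100000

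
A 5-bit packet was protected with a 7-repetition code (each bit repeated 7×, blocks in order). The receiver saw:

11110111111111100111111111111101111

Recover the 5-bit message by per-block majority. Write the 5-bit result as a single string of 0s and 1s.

Block 1 (1111011): 6 ones → 1
Block 2 (1111111): 7 ones → 1
Block 3 (1001111): 5 ones → 1
Block 4 (1111111): 7 ones → 1
Block 5 (1101111): 6 ones → 1

11111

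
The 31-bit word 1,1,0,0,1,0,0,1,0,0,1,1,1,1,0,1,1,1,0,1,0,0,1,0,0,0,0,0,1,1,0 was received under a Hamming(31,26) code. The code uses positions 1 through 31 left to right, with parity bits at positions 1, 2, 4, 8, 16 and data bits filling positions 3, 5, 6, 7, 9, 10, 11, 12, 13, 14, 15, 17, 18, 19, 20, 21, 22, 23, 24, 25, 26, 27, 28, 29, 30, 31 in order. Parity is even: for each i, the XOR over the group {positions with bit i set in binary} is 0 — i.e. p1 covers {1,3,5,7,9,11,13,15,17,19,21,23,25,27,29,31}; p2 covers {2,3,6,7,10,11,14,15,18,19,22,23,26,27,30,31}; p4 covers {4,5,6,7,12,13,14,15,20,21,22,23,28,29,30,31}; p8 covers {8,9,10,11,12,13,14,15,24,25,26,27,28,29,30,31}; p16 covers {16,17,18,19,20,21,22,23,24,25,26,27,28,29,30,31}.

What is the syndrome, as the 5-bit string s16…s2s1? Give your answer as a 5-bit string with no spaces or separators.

11001

s1 (pos 1,3,5,7,9,11,13,15,17,19,21,23,25,27,29,31): 1⊕0⊕1⊕0⊕0⊕1⊕1⊕0⊕1⊕0⊕0⊕1⊕0⊕0⊕1⊕0 = 1
s2 (pos 2,3,6,7,10,11,14,15,18,19,22,23,26,27,30,31): 1⊕0⊕0⊕0⊕0⊕1⊕1⊕0⊕1⊕0⊕0⊕1⊕0⊕0⊕1⊕0 = 0
s4 (pos 4,5,6,7,12,13,14,15,20,21,22,23,28,29,30,31): 0⊕1⊕0⊕0⊕1⊕1⊕1⊕0⊕1⊕0⊕0⊕1⊕0⊕1⊕1⊕0 = 0
s8 (pos 8,9,10,11,12,13,14,15,24,25,26,27,28,29,30,31): 1⊕0⊕0⊕1⊕1⊕1⊕1⊕0⊕0⊕0⊕0⊕0⊕0⊕1⊕1⊕0 = 1
s16 (pos 16,17,18,19,20,21,22,23,24,25,26,27,28,29,30,31): 1⊕1⊕1⊕0⊕1⊕0⊕0⊕1⊕0⊕0⊕0⊕0⊕0⊕1⊕1⊕0 = 1
Syndrome s16…s1 = 11001 → error at position 25.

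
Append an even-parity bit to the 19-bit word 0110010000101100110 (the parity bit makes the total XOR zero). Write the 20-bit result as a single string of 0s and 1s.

01100100001011001100

XOR of the 19 data bits: 0⊕1⊕1⊕0⊕0⊕1⊕0⊕0⊕0⊕0⊕1⊕0⊕1⊕1⊕0⊕0⊕1⊕1⊕0 = 0
Parity bit = 0 (so all 20 bits XOR to 0).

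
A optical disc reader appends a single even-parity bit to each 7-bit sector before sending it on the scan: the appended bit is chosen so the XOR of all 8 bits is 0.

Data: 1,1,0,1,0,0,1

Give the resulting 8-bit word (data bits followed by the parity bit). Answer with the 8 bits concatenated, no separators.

11010010

XOR of the 7 data bits: 1⊕1⊕0⊕1⊕0⊕0⊕1 = 0
Parity bit = 0 (so all 8 bits XOR to 0).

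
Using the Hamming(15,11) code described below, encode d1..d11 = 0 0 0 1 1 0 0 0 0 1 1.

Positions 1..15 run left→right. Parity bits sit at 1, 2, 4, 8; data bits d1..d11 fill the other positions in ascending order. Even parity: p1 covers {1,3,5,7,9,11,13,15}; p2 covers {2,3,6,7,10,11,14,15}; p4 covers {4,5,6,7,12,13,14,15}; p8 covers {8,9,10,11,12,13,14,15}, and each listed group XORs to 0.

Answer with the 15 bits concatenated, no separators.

Place data at non-parity positions: p1 p2 0 p4 0 0 1 p8 1 0 0 0 0 1 1
p1 (pos 1,3,5,7,9,11,13,15): XOR of data positions = 0⊕0⊕1⊕1⊕0⊕0⊕1 = 1
p2 (pos 2,3,6,7,10,11,14,15): XOR of data positions = 0⊕0⊕1⊕0⊕0⊕1⊕1 = 1
p4 (pos 4,5,6,7,12,13,14,15): XOR of data positions = 0⊕0⊕1⊕0⊕0⊕1⊕1 = 1
p8 (pos 8,9,10,11,12,13,14,15): XOR of data positions = 1⊕0⊕0⊕0⊕0⊕1⊕1 = 1
Codeword: 110100111000011

110100111000011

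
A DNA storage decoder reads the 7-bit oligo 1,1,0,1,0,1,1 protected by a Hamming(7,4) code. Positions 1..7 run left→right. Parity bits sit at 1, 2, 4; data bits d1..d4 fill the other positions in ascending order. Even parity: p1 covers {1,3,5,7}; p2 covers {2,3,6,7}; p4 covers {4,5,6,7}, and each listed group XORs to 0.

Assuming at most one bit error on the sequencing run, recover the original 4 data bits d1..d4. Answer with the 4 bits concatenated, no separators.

s1 (pos 1,3,5,7): 1⊕0⊕0⊕1 = 0
s2 (pos 2,3,6,7): 1⊕0⊕1⊕1 = 1
s4 (pos 4,5,6,7): 1⊕0⊕1⊕1 = 1
Syndrome s4…s1 = 110 → error at position 6.
Flip position 6: 1101011 → 1101001
Read data bits from positions 3,5,6,7: 0001

0001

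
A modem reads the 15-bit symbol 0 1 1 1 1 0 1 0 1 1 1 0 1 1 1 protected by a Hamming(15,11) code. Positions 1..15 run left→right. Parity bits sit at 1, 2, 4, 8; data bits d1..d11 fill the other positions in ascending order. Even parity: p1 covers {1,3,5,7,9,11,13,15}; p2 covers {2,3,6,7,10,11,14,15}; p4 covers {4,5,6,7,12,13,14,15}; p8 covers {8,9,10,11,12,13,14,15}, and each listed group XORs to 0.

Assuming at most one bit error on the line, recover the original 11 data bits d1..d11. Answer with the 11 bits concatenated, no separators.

s1 (pos 1,3,5,7,9,11,13,15): 0⊕1⊕1⊕1⊕1⊕1⊕1⊕1 = 1
s2 (pos 2,3,6,7,10,11,14,15): 1⊕1⊕0⊕1⊕1⊕1⊕1⊕1 = 1
s4 (pos 4,5,6,7,12,13,14,15): 1⊕1⊕0⊕1⊕0⊕1⊕1⊕1 = 0
s8 (pos 8,9,10,11,12,13,14,15): 0⊕1⊕1⊕1⊕0⊕1⊕1⊕1 = 0
Syndrome s8…s1 = 0011 → error at position 3.
Flip position 3: 011110101110111 → 010110101110111
Read data bits from positions 3,5,6,7,9,10,11,12,13,14,15: 01011110111

01011110111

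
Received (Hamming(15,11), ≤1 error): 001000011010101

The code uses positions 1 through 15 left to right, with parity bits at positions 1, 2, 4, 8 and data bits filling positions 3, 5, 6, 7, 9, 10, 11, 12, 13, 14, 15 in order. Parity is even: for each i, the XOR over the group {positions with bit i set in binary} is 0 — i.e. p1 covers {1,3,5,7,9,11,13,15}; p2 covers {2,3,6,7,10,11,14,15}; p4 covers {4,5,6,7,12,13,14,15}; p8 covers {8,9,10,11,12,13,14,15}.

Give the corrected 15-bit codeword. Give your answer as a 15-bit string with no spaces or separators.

s1 (pos 1,3,5,7,9,11,13,15): 0⊕1⊕0⊕0⊕1⊕1⊕1⊕1 = 1
s2 (pos 2,3,6,7,10,11,14,15): 0⊕1⊕0⊕0⊕0⊕1⊕0⊕1 = 1
s4 (pos 4,5,6,7,12,13,14,15): 0⊕0⊕0⊕0⊕0⊕1⊕0⊕1 = 0
s8 (pos 8,9,10,11,12,13,14,15): 1⊕1⊕0⊕1⊕0⊕1⊕0⊕1 = 1
Syndrome s8…s1 = 1011 → error at position 11.
Flip position 11: 001000011010101 → 001000011000101

001000011000101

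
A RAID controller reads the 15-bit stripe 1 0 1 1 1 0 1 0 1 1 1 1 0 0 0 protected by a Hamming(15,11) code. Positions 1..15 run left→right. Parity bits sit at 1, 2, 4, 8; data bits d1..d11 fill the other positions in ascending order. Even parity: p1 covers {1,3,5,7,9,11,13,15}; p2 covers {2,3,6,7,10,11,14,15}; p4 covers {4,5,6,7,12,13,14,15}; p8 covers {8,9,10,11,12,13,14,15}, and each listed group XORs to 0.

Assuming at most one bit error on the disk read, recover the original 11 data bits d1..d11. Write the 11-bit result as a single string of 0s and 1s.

s1 (pos 1,3,5,7,9,11,13,15): 1⊕1⊕1⊕1⊕1⊕1⊕0⊕0 = 0
s2 (pos 2,3,6,7,10,11,14,15): 0⊕1⊕0⊕1⊕1⊕1⊕0⊕0 = 0
s4 (pos 4,5,6,7,12,13,14,15): 1⊕1⊕0⊕1⊕1⊕0⊕0⊕0 = 0
s8 (pos 8,9,10,11,12,13,14,15): 0⊕1⊕1⊕1⊕1⊕0⊕0⊕0 = 0
Syndrome s8…s1 = 0000 → no error.
Read data bits from positions 3,5,6,7,9,10,11,12,13,14,15: 11011111000

11011111000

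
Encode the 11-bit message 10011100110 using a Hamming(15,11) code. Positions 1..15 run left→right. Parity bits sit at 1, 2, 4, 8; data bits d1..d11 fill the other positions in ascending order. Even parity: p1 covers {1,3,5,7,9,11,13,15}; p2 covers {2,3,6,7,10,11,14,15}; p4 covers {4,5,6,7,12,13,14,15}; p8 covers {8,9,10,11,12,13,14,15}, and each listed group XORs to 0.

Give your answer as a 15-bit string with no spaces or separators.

Place data at non-parity positions: p1 p2 1 p4 0 0 1 p8 1 1 0 0 1 1 0
p1 (pos 1,3,5,7,9,11,13,15): XOR of data positions = 1⊕0⊕1⊕1⊕0⊕1⊕0 = 0
p2 (pos 2,3,6,7,10,11,14,15): XOR of data positions = 1⊕0⊕1⊕1⊕0⊕1⊕0 = 0
p4 (pos 4,5,6,7,12,13,14,15): XOR of data positions = 0⊕0⊕1⊕0⊕1⊕1⊕0 = 1
p8 (pos 8,9,10,11,12,13,14,15): XOR of data positions = 1⊕1⊕0⊕0⊕1⊕1⊕0 = 0
Codeword: 001100101100110

001100101100110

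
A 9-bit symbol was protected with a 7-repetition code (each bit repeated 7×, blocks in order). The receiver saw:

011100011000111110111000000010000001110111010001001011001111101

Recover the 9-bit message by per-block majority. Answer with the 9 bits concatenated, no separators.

011001001

Block 1 (0111000): 3 ones → 0
Block 2 (1100011): 4 ones → 1
Block 3 (1110111): 6 ones → 1
Block 4 (0000000): 0 ones → 0
Block 5 (1000000): 1 one → 0
Block 6 (1110111): 6 ones → 1
Block 7 (0100010): 2 ones → 0
Block 8 (0101100): 3 ones → 0
Block 9 (1111101): 6 ones → 1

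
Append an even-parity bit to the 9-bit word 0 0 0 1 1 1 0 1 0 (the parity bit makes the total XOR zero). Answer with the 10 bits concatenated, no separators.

XOR of the 9 data bits: 0⊕0⊕0⊕1⊕1⊕1⊕0⊕1⊕0 = 0
Parity bit = 0 (so all 10 bits XOR to 0).

0001110100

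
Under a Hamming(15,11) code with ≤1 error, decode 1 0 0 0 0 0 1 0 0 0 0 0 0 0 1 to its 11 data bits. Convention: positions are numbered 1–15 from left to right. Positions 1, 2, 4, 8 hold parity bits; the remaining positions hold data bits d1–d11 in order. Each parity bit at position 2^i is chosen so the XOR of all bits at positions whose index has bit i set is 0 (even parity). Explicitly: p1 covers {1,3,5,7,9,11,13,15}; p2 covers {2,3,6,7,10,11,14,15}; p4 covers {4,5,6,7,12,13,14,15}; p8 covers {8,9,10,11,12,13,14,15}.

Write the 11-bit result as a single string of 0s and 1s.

s1 (pos 1,3,5,7,9,11,13,15): 1⊕0⊕0⊕1⊕0⊕0⊕0⊕1 = 1
s2 (pos 2,3,6,7,10,11,14,15): 0⊕0⊕0⊕1⊕0⊕0⊕0⊕1 = 0
s4 (pos 4,5,6,7,12,13,14,15): 0⊕0⊕0⊕1⊕0⊕0⊕0⊕1 = 0
s8 (pos 8,9,10,11,12,13,14,15): 0⊕0⊕0⊕0⊕0⊕0⊕0⊕1 = 1
Syndrome s8…s1 = 1001 → error at position 9.
Flip position 9: 100000100000001 → 100000101000001
Read data bits from positions 3,5,6,7,9,10,11,12,13,14,15: 00011000001

00011000001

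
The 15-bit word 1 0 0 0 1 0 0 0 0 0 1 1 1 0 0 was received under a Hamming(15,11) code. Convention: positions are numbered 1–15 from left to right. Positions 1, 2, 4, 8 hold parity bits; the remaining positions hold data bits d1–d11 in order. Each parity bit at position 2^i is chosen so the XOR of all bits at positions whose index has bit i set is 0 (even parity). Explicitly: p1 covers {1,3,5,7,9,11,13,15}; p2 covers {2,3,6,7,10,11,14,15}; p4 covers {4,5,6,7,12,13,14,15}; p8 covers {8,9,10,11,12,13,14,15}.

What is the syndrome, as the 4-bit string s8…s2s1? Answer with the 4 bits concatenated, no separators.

s1 (pos 1,3,5,7,9,11,13,15): 1⊕0⊕1⊕0⊕0⊕1⊕1⊕0 = 0
s2 (pos 2,3,6,7,10,11,14,15): 0⊕0⊕0⊕0⊕0⊕1⊕0⊕0 = 1
s4 (pos 4,5,6,7,12,13,14,15): 0⊕1⊕0⊕0⊕1⊕1⊕0⊕0 = 1
s8 (pos 8,9,10,11,12,13,14,15): 0⊕0⊕0⊕1⊕1⊕1⊕0⊕0 = 1
Syndrome s8…s1 = 1110 → error at position 14.

1110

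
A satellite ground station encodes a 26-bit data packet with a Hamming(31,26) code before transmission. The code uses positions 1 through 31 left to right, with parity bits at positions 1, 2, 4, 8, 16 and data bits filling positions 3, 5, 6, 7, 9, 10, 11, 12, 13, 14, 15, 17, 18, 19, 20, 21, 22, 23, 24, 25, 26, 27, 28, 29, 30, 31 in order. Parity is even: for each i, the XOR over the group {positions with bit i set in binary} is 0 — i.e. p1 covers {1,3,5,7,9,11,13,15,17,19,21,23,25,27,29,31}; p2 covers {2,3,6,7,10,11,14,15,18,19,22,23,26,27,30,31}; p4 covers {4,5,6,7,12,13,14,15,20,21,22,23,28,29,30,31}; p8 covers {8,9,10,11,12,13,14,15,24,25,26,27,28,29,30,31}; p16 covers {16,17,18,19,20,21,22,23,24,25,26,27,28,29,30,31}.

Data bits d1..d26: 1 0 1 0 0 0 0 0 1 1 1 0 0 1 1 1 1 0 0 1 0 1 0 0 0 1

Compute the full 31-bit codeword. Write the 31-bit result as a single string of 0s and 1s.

0010010000001111001111001010001

Place data at non-parity positions: p1 p2 1 p4 0 1 0 p8 0 0 0 0 1 1 1 p16 0 0 1 1 1 1 0 0 1 0 1 0 0 0 1
p1 (pos 1,3,5,7,9,11,13,15,17,19,21,23,25,27,29,31): XOR of data positions = 1⊕0⊕0⊕0⊕0⊕1⊕1⊕0⊕1⊕1⊕0⊕1⊕1⊕0⊕1 = 0
p2 (pos 2,3,6,7,10,11,14,15,18,19,22,23,26,27,30,31): XOR of data positions = 1⊕1⊕0⊕0⊕0⊕1⊕1⊕0⊕1⊕1⊕0⊕0⊕1⊕0⊕1 = 0
p4 (pos 4,5,6,7,12,13,14,15,20,21,22,23,28,29,30,31): XOR of data positions = 0⊕1⊕0⊕0⊕1⊕1⊕1⊕1⊕1⊕1⊕0⊕0⊕0⊕0⊕1 = 0
p8 (pos 8,9,10,11,12,13,14,15,24,25,26,27,28,29,30,31): XOR of data positions = 0⊕0⊕0⊕0⊕1⊕1⊕1⊕0⊕1⊕0⊕1⊕0⊕0⊕0⊕1 = 0
p16 (pos 16,17,18,19,20,21,22,23,24,25,26,27,28,29,30,31): XOR of data positions = 0⊕0⊕1⊕1⊕1⊕1⊕0⊕0⊕1⊕0⊕1⊕0⊕0⊕0⊕1 = 1
Codeword: 0010010000001111001111001010001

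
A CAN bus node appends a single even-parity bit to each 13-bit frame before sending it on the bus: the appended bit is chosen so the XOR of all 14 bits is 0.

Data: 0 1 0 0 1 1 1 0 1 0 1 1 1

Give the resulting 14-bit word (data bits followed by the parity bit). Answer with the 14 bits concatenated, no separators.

01001110101110

XOR of the 13 data bits: 0⊕1⊕0⊕0⊕1⊕1⊕1⊕0⊕1⊕0⊕1⊕1⊕1 = 0
Parity bit = 0 (so all 14 bits XOR to 0).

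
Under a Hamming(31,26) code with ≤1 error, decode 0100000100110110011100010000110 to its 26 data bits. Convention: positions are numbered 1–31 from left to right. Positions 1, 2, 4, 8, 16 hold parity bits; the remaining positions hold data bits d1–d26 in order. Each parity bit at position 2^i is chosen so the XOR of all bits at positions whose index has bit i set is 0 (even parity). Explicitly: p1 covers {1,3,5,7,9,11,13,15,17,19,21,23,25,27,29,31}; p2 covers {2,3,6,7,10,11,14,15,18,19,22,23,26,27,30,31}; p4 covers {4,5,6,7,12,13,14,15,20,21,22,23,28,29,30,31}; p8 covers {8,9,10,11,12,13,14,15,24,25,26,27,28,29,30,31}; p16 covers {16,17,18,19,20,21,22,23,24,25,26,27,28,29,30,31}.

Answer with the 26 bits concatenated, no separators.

00000011011011100010000110

s1 (pos 1,3,5,7,9,11,13,15,17,19,21,23,25,27,29,31): 0⊕0⊕0⊕0⊕0⊕1⊕0⊕1⊕0⊕1⊕0⊕0⊕0⊕0⊕1⊕0 = 0
s2 (pos 2,3,6,7,10,11,14,15,18,19,22,23,26,27,30,31): 1⊕0⊕0⊕0⊕0⊕1⊕1⊕1⊕1⊕1⊕0⊕0⊕0⊕0⊕1⊕0 = 1
s4 (pos 4,5,6,7,12,13,14,15,20,21,22,23,28,29,30,31): 0⊕0⊕0⊕0⊕1⊕0⊕1⊕1⊕1⊕0⊕0⊕0⊕0⊕1⊕1⊕0 = 0
s8 (pos 8,9,10,11,12,13,14,15,24,25,26,27,28,29,30,31): 1⊕0⊕0⊕1⊕1⊕0⊕1⊕1⊕1⊕0⊕0⊕0⊕0⊕1⊕1⊕0 = 0
s16 (pos 16,17,18,19,20,21,22,23,24,25,26,27,28,29,30,31): 0⊕0⊕1⊕1⊕1⊕0⊕0⊕0⊕1⊕0⊕0⊕0⊕0⊕1⊕1⊕0 = 0
Syndrome s16…s1 = 00010 → error at position 2.
Flip position 2: 0100000100110110011100010000110 → 0000000100110110011100010000110
Read data bits from positions 3,5,6,7,9,10,11,12,13,14,15,17,18,19,20,21,22,23,24,25,26,27,28,29,30,31: 00000011011011100010000110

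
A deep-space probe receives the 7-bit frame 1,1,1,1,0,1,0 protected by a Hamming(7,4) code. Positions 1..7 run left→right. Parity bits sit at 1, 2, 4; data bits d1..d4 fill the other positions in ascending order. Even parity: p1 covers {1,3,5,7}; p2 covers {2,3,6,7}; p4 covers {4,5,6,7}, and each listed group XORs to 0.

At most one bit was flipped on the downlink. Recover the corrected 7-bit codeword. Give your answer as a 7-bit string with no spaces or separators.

1011010

s1 (pos 1,3,5,7): 1⊕1⊕0⊕0 = 0
s2 (pos 2,3,6,7): 1⊕1⊕1⊕0 = 1
s4 (pos 4,5,6,7): 1⊕0⊕1⊕0 = 0
Syndrome s4…s1 = 010 → error at position 2.
Flip position 2: 1111010 → 1011010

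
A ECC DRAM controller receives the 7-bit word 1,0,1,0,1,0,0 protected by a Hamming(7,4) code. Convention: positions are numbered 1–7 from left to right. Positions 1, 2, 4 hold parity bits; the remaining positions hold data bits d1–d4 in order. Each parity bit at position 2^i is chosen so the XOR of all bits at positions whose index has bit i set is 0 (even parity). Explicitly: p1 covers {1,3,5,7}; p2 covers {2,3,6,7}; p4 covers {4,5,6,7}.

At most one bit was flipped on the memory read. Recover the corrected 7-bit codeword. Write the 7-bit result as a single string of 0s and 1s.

s1 (pos 1,3,5,7): 1⊕1⊕1⊕0 = 1
s2 (pos 2,3,6,7): 0⊕1⊕0⊕0 = 1
s4 (pos 4,5,6,7): 0⊕1⊕0⊕0 = 1
Syndrome s4…s1 = 111 → error at position 7.
Flip position 7: 1010100 → 1010101

1010101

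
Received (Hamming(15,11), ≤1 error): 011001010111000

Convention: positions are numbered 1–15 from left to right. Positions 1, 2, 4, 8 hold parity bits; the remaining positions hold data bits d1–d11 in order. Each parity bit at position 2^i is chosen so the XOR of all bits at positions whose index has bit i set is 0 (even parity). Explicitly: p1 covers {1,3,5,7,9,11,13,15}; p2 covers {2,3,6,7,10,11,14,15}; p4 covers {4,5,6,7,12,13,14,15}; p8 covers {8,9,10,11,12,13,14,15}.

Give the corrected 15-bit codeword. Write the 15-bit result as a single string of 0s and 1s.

s1 (pos 1,3,5,7,9,11,13,15): 0⊕1⊕0⊕0⊕0⊕1⊕0⊕0 = 0
s2 (pos 2,3,6,7,10,11,14,15): 1⊕1⊕1⊕0⊕1⊕1⊕0⊕0 = 1
s4 (pos 4,5,6,7,12,13,14,15): 0⊕0⊕1⊕0⊕1⊕0⊕0⊕0 = 0
s8 (pos 8,9,10,11,12,13,14,15): 1⊕0⊕1⊕1⊕1⊕0⊕0⊕0 = 0
Syndrome s8…s1 = 0010 → error at position 2.
Flip position 2: 011001010111000 → 001001010111000

001001010111000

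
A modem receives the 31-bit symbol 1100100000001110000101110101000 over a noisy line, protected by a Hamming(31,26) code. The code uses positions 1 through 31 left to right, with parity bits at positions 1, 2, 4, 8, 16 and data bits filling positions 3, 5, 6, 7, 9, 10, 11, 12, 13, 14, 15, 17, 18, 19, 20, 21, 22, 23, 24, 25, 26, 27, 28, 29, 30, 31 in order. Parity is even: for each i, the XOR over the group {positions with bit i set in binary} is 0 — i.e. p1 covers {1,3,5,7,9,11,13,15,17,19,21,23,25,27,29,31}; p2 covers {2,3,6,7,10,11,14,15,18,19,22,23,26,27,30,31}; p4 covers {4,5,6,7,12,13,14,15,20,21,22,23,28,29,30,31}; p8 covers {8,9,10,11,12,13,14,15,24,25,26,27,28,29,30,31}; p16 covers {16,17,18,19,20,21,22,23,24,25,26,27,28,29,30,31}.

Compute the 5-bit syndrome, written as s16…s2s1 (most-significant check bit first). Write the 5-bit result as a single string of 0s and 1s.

00001

s1 (pos 1,3,5,7,9,11,13,15,17,19,21,23,25,27,29,31): 1⊕0⊕1⊕0⊕0⊕0⊕1⊕1⊕0⊕0⊕0⊕1⊕0⊕0⊕0⊕0 = 1
s2 (pos 2,3,6,7,10,11,14,15,18,19,22,23,26,27,30,31): 1⊕0⊕0⊕0⊕0⊕0⊕1⊕1⊕0⊕0⊕1⊕1⊕1⊕0⊕0⊕0 = 0
s4 (pos 4,5,6,7,12,13,14,15,20,21,22,23,28,29,30,31): 0⊕1⊕0⊕0⊕0⊕1⊕1⊕1⊕1⊕0⊕1⊕1⊕1⊕0⊕0⊕0 = 0
s8 (pos 8,9,10,11,12,13,14,15,24,25,26,27,28,29,30,31): 0⊕0⊕0⊕0⊕0⊕1⊕1⊕1⊕1⊕0⊕1⊕0⊕1⊕0⊕0⊕0 = 0
s16 (pos 16,17,18,19,20,21,22,23,24,25,26,27,28,29,30,31): 0⊕0⊕0⊕0⊕1⊕0⊕1⊕1⊕1⊕0⊕1⊕0⊕1⊕0⊕0⊕0 = 0
Syndrome s16…s1 = 00001 → error at position 1.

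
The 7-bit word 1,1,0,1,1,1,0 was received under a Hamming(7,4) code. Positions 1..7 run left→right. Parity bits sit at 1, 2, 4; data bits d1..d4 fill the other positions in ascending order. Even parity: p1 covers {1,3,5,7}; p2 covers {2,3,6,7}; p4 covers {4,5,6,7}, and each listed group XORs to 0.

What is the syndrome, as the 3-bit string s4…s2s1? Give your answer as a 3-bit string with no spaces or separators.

100

s1 (pos 1,3,5,7): 1⊕0⊕1⊕0 = 0
s2 (pos 2,3,6,7): 1⊕0⊕1⊕0 = 0
s4 (pos 4,5,6,7): 1⊕1⊕1⊕0 = 1
Syndrome s4…s1 = 100 → error at position 4.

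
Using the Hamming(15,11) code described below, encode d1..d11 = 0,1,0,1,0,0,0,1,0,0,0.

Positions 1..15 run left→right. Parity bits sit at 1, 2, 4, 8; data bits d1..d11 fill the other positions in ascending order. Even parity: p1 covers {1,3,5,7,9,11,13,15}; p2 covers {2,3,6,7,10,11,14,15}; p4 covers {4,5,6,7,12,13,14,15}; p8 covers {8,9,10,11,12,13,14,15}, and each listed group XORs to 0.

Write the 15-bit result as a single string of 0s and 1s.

010110110001000

Place data at non-parity positions: p1 p2 0 p4 1 0 1 p8 0 0 0 1 0 0 0
p1 (pos 1,3,5,7,9,11,13,15): XOR of data positions = 0⊕1⊕1⊕0⊕0⊕0⊕0 = 0
p2 (pos 2,3,6,7,10,11,14,15): XOR of data positions = 0⊕0⊕1⊕0⊕0⊕0⊕0 = 1
p4 (pos 4,5,6,7,12,13,14,15): XOR of data positions = 1⊕0⊕1⊕1⊕0⊕0⊕0 = 1
p8 (pos 8,9,10,11,12,13,14,15): XOR of data positions = 0⊕0⊕0⊕1⊕0⊕0⊕0 = 1
Codeword: 010110110001000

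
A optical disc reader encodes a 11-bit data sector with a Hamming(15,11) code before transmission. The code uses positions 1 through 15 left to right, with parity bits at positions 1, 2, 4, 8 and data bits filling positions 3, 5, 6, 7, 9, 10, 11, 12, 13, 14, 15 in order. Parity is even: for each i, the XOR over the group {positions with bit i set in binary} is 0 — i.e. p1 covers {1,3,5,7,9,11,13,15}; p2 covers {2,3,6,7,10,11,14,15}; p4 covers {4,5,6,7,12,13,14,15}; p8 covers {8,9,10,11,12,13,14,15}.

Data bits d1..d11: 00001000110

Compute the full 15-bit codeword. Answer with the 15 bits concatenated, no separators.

Place data at non-parity positions: p1 p2 0 p4 0 0 0 p8 1 0 0 0 1 1 0
p1 (pos 1,3,5,7,9,11,13,15): XOR of data positions = 0⊕0⊕0⊕1⊕0⊕1⊕0 = 0
p2 (pos 2,3,6,7,10,11,14,15): XOR of data positions = 0⊕0⊕0⊕0⊕0⊕1⊕0 = 1
p4 (pos 4,5,6,7,12,13,14,15): XOR of data positions = 0⊕0⊕0⊕0⊕1⊕1⊕0 = 0
p8 (pos 8,9,10,11,12,13,14,15): XOR of data positions = 1⊕0⊕0⊕0⊕1⊕1⊕0 = 1
Codeword: 010000011000110

010000011000110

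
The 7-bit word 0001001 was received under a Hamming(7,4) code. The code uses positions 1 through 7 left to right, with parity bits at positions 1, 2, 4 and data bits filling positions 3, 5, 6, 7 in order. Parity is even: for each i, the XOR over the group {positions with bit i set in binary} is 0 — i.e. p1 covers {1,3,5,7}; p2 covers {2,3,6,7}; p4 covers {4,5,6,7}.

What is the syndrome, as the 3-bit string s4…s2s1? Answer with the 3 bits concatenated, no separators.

s1 (pos 1,3,5,7): 0⊕0⊕0⊕1 = 1
s2 (pos 2,3,6,7): 0⊕0⊕0⊕1 = 1
s4 (pos 4,5,6,7): 1⊕0⊕0⊕1 = 0
Syndrome s4…s1 = 011 → error at position 3.

011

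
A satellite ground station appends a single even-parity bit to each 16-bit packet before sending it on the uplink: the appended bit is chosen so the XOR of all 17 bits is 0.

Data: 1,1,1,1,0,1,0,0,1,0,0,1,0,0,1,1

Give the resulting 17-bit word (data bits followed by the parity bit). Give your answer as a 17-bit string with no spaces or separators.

11110100100100111

XOR of the 16 data bits: 1⊕1⊕1⊕1⊕0⊕1⊕0⊕0⊕1⊕0⊕0⊕1⊕0⊕0⊕1⊕1 = 1
Parity bit = 1 (so all 17 bits XOR to 0).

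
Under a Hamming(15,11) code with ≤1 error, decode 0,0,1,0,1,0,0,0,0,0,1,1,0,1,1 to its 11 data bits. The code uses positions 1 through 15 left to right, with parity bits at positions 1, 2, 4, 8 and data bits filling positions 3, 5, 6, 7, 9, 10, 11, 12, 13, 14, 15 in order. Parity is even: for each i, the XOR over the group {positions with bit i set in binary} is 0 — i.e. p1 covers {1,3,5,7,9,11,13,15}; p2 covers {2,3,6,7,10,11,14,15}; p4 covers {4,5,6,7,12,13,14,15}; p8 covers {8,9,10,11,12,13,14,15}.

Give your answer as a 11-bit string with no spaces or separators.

11000011011

s1 (pos 1,3,5,7,9,11,13,15): 0⊕1⊕1⊕0⊕0⊕1⊕0⊕1 = 0
s2 (pos 2,3,6,7,10,11,14,15): 0⊕1⊕0⊕0⊕0⊕1⊕1⊕1 = 0
s4 (pos 4,5,6,7,12,13,14,15): 0⊕1⊕0⊕0⊕1⊕0⊕1⊕1 = 0
s8 (pos 8,9,10,11,12,13,14,15): 0⊕0⊕0⊕1⊕1⊕0⊕1⊕1 = 0
Syndrome s8…s1 = 0000 → no error.
Read data bits from positions 3,5,6,7,9,10,11,12,13,14,15: 11000011011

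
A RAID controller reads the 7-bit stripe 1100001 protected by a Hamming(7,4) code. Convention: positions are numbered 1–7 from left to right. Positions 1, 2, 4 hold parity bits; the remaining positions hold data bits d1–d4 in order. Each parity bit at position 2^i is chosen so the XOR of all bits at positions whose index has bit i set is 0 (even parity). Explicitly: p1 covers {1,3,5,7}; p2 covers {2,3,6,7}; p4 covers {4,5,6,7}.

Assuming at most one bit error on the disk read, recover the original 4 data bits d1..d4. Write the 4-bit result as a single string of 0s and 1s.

0001

s1 (pos 1,3,5,7): 1⊕0⊕0⊕1 = 0
s2 (pos 2,3,6,7): 1⊕0⊕0⊕1 = 0
s4 (pos 4,5,6,7): 0⊕0⊕0⊕1 = 1
Syndrome s4…s1 = 100 → error at position 4.
Flip position 4: 1100001 → 1101001
Read data bits from positions 3,5,6,7: 0001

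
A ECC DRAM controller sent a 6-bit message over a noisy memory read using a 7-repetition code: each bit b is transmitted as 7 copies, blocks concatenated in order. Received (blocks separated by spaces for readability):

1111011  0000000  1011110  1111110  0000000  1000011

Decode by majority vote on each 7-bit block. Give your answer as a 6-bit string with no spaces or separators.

101100

Block 1 (1111011): 6 ones → 1
Block 2 (0000000): 0 ones → 0
Block 3 (1011110): 5 ones → 1
Block 4 (1111110): 6 ones → 1
Block 5 (0000000): 0 ones → 0
Block 6 (1000011): 3 ones → 0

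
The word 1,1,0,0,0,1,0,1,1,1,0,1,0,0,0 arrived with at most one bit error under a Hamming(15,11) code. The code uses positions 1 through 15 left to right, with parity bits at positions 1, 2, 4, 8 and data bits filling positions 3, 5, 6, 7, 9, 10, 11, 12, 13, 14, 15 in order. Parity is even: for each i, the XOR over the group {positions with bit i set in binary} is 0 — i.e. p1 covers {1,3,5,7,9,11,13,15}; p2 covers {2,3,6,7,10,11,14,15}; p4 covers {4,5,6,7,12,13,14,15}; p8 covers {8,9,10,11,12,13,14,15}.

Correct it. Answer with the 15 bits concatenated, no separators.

s1 (pos 1,3,5,7,9,11,13,15): 1⊕0⊕0⊕0⊕1⊕0⊕0⊕0 = 0
s2 (pos 2,3,6,7,10,11,14,15): 1⊕0⊕1⊕0⊕1⊕0⊕0⊕0 = 1
s4 (pos 4,5,6,7,12,13,14,15): 0⊕0⊕1⊕0⊕1⊕0⊕0⊕0 = 0
s8 (pos 8,9,10,11,12,13,14,15): 1⊕1⊕1⊕0⊕1⊕0⊕0⊕0 = 0
Syndrome s8…s1 = 0010 → error at position 2.
Flip position 2: 110001011101000 → 100001011101000

100001011101000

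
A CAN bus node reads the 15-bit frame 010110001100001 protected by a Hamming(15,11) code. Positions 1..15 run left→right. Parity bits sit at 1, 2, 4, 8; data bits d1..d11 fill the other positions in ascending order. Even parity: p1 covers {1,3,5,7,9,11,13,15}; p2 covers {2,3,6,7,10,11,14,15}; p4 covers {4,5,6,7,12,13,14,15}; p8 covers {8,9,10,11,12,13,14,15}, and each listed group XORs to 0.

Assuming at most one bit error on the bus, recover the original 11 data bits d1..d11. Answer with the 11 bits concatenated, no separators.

s1 (pos 1,3,5,7,9,11,13,15): 0⊕0⊕1⊕0⊕1⊕0⊕0⊕1 = 1
s2 (pos 2,3,6,7,10,11,14,15): 1⊕0⊕0⊕0⊕1⊕0⊕0⊕1 = 1
s4 (pos 4,5,6,7,12,13,14,15): 1⊕1⊕0⊕0⊕0⊕0⊕0⊕1 = 1
s8 (pos 8,9,10,11,12,13,14,15): 0⊕1⊕1⊕0⊕0⊕0⊕0⊕1 = 1
Syndrome s8…s1 = 1111 → error at position 15.
Flip position 15: 010110001100001 → 010110001100000
Read data bits from positions 3,5,6,7,9,10,11,12,13,14,15: 01001100000

01001100000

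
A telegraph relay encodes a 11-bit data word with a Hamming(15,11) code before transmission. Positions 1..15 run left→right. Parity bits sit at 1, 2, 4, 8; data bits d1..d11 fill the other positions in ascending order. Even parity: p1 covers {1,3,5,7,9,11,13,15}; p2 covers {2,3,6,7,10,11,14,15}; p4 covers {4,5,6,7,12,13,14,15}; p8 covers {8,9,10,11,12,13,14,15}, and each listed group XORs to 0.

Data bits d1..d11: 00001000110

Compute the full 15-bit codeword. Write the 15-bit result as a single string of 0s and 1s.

010000011000110

Place data at non-parity positions: p1 p2 0 p4 0 0 0 p8 1 0 0 0 1 1 0
p1 (pos 1,3,5,7,9,11,13,15): XOR of data positions = 0⊕0⊕0⊕1⊕0⊕1⊕0 = 0
p2 (pos 2,3,6,7,10,11,14,15): XOR of data positions = 0⊕0⊕0⊕0⊕0⊕1⊕0 = 1
p4 (pos 4,5,6,7,12,13,14,15): XOR of data positions = 0⊕0⊕0⊕0⊕1⊕1⊕0 = 0
p8 (pos 8,9,10,11,12,13,14,15): XOR of data positions = 1⊕0⊕0⊕0⊕1⊕1⊕0 = 1
Codeword: 010000011000110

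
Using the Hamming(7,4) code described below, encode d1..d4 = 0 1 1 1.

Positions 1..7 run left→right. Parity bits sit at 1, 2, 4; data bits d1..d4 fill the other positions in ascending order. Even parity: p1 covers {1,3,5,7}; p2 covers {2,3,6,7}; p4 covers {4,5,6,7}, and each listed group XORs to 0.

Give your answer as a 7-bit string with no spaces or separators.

Place data at non-parity positions: p1 p2 0 p4 1 1 1
p1 (pos 1,3,5,7): XOR of data positions = 0⊕1⊕1 = 0
p2 (pos 2,3,6,7): XOR of data positions = 0⊕1⊕1 = 0
p4 (pos 4,5,6,7): XOR of data positions = 1⊕1⊕1 = 1
Codeword: 0001111

0001111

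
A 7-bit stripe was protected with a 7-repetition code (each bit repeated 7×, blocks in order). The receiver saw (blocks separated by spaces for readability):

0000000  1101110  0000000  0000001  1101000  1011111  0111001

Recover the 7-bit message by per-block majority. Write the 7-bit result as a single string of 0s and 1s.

Block 1 (0000000): 0 ones → 0
Block 2 (1101110): 5 ones → 1
Block 3 (0000000): 0 ones → 0
Block 4 (0000001): 1 one → 0
Block 5 (1101000): 3 ones → 0
Block 6 (1011111): 6 ones → 1
Block 7 (0111001): 4 ones → 1

0100011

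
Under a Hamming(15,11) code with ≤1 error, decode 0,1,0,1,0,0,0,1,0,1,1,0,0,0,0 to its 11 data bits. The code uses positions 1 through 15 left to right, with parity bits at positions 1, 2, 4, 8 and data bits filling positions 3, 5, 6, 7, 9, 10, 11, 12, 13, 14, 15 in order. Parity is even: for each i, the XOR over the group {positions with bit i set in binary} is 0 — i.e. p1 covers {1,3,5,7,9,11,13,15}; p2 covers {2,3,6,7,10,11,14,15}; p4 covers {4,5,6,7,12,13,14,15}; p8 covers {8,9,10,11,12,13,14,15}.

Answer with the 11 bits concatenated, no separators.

00000110001

s1 (pos 1,3,5,7,9,11,13,15): 0⊕0⊕0⊕0⊕0⊕1⊕0⊕0 = 1
s2 (pos 2,3,6,7,10,11,14,15): 1⊕0⊕0⊕0⊕1⊕1⊕0⊕0 = 1
s4 (pos 4,5,6,7,12,13,14,15): 1⊕0⊕0⊕0⊕0⊕0⊕0⊕0 = 1
s8 (pos 8,9,10,11,12,13,14,15): 1⊕0⊕1⊕1⊕0⊕0⊕0⊕0 = 1
Syndrome s8…s1 = 1111 → error at position 15.
Flip position 15: 010100010110000 → 010100010110001
Read data bits from positions 3,5,6,7,9,10,11,12,13,14,15: 00000110001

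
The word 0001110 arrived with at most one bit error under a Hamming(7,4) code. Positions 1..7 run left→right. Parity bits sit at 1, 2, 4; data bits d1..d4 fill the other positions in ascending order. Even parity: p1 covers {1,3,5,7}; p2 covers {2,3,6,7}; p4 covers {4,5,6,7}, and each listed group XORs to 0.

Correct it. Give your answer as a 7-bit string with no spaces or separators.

0001111

s1 (pos 1,3,5,7): 0⊕0⊕1⊕0 = 1
s2 (pos 2,3,6,7): 0⊕0⊕1⊕0 = 1
s4 (pos 4,5,6,7): 1⊕1⊕1⊕0 = 1
Syndrome s4…s1 = 111 → error at position 7.
Flip position 7: 0001110 → 0001111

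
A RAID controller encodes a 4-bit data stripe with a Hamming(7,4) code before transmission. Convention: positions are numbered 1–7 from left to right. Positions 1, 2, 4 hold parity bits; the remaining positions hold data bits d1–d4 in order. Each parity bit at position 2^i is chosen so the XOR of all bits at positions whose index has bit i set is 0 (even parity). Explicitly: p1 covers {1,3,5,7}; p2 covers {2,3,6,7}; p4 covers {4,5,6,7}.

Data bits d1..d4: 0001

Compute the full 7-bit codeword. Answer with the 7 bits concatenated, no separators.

1101001

Place data at non-parity positions: p1 p2 0 p4 0 0 1
p1 (pos 1,3,5,7): XOR of data positions = 0⊕0⊕1 = 1
p2 (pos 2,3,6,7): XOR of data positions = 0⊕0⊕1 = 1
p4 (pos 4,5,6,7): XOR of data positions = 0⊕0⊕1 = 1
Codeword: 1101001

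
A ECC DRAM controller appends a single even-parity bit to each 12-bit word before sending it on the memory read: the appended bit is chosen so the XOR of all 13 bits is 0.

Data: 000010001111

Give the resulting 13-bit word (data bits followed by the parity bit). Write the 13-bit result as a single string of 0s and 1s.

0000100011111

XOR of the 12 data bits: 0⊕0⊕0⊕0⊕1⊕0⊕0⊕0⊕1⊕1⊕1⊕1 = 1
Parity bit = 1 (so all 13 bits XOR to 0).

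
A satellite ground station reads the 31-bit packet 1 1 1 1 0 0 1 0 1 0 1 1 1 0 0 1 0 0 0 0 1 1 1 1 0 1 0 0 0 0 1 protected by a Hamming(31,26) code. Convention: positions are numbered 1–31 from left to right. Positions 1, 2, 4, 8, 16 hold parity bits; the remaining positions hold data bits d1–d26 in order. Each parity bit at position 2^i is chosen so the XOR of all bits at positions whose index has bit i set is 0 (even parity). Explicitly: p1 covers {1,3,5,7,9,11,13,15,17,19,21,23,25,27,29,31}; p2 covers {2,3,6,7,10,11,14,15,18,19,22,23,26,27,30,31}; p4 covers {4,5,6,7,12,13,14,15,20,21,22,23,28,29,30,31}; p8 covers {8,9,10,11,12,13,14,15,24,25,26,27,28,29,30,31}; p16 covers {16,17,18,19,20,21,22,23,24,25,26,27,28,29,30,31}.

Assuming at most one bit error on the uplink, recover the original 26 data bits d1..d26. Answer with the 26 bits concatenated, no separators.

s1 (pos 1,3,5,7,9,11,13,15,17,19,21,23,25,27,29,31): 1⊕1⊕0⊕1⊕1⊕1⊕1⊕0⊕0⊕0⊕1⊕1⊕0⊕0⊕0⊕1 = 1
s2 (pos 2,3,6,7,10,11,14,15,18,19,22,23,26,27,30,31): 1⊕1⊕0⊕1⊕0⊕1⊕0⊕0⊕0⊕0⊕1⊕1⊕1⊕0⊕0⊕1 = 0
s4 (pos 4,5,6,7,12,13,14,15,20,21,22,23,28,29,30,31): 1⊕0⊕0⊕1⊕1⊕1⊕0⊕0⊕0⊕1⊕1⊕1⊕0⊕0⊕0⊕1 = 0
s8 (pos 8,9,10,11,12,13,14,15,24,25,26,27,28,29,30,31): 0⊕1⊕0⊕1⊕1⊕1⊕0⊕0⊕1⊕0⊕1⊕0⊕0⊕0⊕0⊕1 = 1
s16 (pos 16,17,18,19,20,21,22,23,24,25,26,27,28,29,30,31): 1⊕0⊕0⊕0⊕0⊕1⊕1⊕1⊕1⊕0⊕1⊕0⊕0⊕0⊕0⊕1 = 1
Syndrome s16…s1 = 11001 → error at position 25.
Flip position 25: 1111001010111001000011110100001 → 1111001010111001000011111100001
Read data bits from positions 3,5,6,7,9,10,11,12,13,14,15,17,18,19,20,21,22,23,24,25,26,27,28,29,30,31: 10011011100000011111100001

10011011100000011111100001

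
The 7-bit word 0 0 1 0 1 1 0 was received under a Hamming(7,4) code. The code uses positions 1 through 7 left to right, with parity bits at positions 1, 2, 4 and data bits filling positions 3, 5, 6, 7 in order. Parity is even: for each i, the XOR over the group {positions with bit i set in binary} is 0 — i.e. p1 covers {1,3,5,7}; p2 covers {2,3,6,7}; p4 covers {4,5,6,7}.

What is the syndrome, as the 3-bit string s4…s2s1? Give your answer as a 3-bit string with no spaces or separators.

000

s1 (pos 1,3,5,7): 0⊕1⊕1⊕0 = 0
s2 (pos 2,3,6,7): 0⊕1⊕1⊕0 = 0
s4 (pos 4,5,6,7): 0⊕1⊕1⊕0 = 0
Syndrome s4…s1 = 000 → no error.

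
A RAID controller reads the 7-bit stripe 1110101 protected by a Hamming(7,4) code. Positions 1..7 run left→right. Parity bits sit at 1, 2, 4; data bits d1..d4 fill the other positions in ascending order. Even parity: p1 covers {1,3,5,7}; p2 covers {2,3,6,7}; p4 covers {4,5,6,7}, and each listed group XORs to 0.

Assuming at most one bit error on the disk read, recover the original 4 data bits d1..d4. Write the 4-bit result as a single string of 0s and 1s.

s1 (pos 1,3,5,7): 1⊕1⊕1⊕1 = 0
s2 (pos 2,3,6,7): 1⊕1⊕0⊕1 = 1
s4 (pos 4,5,6,7): 0⊕1⊕0⊕1 = 0
Syndrome s4…s1 = 010 → error at position 2.
Flip position 2: 1110101 → 1010101
Read data bits from positions 3,5,6,7: 1101

1101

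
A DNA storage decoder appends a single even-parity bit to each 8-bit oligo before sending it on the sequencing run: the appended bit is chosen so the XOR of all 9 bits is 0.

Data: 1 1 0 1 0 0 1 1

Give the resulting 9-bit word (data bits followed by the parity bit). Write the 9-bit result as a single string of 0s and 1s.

XOR of the 8 data bits: 1⊕1⊕0⊕1⊕0⊕0⊕1⊕1 = 1
Parity bit = 1 (so all 9 bits XOR to 0).

110100111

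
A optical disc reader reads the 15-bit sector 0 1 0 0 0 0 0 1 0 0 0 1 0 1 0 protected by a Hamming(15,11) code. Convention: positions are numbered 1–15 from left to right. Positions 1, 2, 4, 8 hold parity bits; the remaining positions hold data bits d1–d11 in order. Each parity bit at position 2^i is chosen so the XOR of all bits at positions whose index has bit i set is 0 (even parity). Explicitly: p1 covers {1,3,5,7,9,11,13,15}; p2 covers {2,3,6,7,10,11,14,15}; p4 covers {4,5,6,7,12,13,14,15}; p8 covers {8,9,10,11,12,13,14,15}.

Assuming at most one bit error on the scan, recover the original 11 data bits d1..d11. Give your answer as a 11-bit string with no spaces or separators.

00000001010

s1 (pos 1,3,5,7,9,11,13,15): 0⊕0⊕0⊕0⊕0⊕0⊕0⊕0 = 0
s2 (pos 2,3,6,7,10,11,14,15): 1⊕0⊕0⊕0⊕0⊕0⊕1⊕0 = 0
s4 (pos 4,5,6,7,12,13,14,15): 0⊕0⊕0⊕0⊕1⊕0⊕1⊕0 = 0
s8 (pos 8,9,10,11,12,13,14,15): 1⊕0⊕0⊕0⊕1⊕0⊕1⊕0 = 1
Syndrome s8…s1 = 1000 → error at position 8.
Flip position 8: 010000010001010 → 010000000001010
Read data bits from positions 3,5,6,7,9,10,11,12,13,14,15: 00000001010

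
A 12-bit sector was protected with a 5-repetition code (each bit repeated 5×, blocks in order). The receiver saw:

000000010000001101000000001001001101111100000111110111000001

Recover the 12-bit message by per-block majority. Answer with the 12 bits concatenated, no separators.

Block 1 (00000): 0 ones → 0
Block 2 (00100): 1 one → 0
Block 3 (00001): 1 one → 0
Block 4 (10100): 2 ones → 0
Block 5 (00000): 0 ones → 0
Block 6 (01001): 2 ones → 0
Block 7 (00110): 2 ones → 0
Block 8 (11111): 5 ones → 1
Block 9 (00000): 0 ones → 0
Block 10 (11111): 5 ones → 1
Block 11 (01110): 3 ones → 1
Block 12 (00001): 1 one → 0

000000010110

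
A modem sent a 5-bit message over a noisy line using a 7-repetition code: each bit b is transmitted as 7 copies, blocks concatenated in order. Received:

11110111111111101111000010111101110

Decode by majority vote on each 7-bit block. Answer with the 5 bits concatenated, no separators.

Block 1 (1111011): 6 ones → 1
Block 2 (1111111): 7 ones → 1
Block 3 (1011110): 5 ones → 1
Block 4 (0001011): 3 ones → 0
Block 5 (1101110): 5 ones → 1

11101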